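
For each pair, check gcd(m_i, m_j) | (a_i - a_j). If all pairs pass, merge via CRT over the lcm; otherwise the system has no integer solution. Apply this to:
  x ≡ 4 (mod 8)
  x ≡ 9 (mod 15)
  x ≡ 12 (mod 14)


Moduli 8, 15, 14 are not pairwise coprime, so CRT works modulo lcm(m_i) when all pairwise compatibility conditions hold.
Pairwise compatibility: gcd(m_i, m_j) must divide a_i - a_j for every pair.
Merge one congruence at a time:
  Start: x ≡ 4 (mod 8).
  Combine with x ≡ 9 (mod 15): gcd(8, 15) = 1; 9 - 4 = 5, which IS divisible by 1, so compatible.
    Write x = 4 + 8·t and substitute into x ≡ 9 (mod 15): 8·t ≡ 9 − 4 = 5 (mod 15).
    The inverse of 8 mod 15 is 2 (since 8·2 = 16 = 1·15 + 1), so t ≡ 2·5 = 10 ≡ 10 (mod 15).
    Then x = 4 + 8·10 = 84, valid modulo lcm(8, 15) = 120: x ≡ 84 (mod 120).
  Combine with x ≡ 12 (mod 14): gcd(120, 14) = 2; 12 - 84 = -72, which IS divisible by 2, so compatible.
    Write x = 84 + 120·t and substitute into x ≡ 12 (mod 14): 120·t ≡ 12 − 84 = -72 (mod 14).
    Divide the congruence (and modulus) by g = 2: 60·t ≡ -36 (mod 7).
    Reduce coefficients mod 7: 4·t ≡ 6 (mod 7).
    The inverse of 4 mod 7 is 2 (since 4·2 = 8 = 1·7 + 1), so t ≡ 2·6 = 12 ≡ 5 (mod 7).
    Then x = 84 + 120·5 = 684, valid modulo lcm(120, 14) = 840: x ≡ 684 (mod 840).
Verify: 684 mod 8 = 4, 684 mod 15 = 9, 684 mod 14 = 12.

x ≡ 684 (mod 840).


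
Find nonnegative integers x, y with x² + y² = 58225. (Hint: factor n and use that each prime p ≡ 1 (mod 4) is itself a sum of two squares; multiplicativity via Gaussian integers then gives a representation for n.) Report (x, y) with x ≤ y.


Step 1: Factor n = 58225 = 5^2 · 17 · 137.
Step 2: Check the mod-4 condition on each prime factor: 5 ≡ 1 (mod 4), exponent 2; 17 ≡ 1 (mod 4), exponent 1; 137 ≡ 1 (mod 4), exponent 1.
All primes ≡ 3 (mod 4) appear to even exponent (or don't appear), so by the two-squares theorem n IS expressible as a sum of two squares.
Step 3: Build a representation. Group n = k² · m with k = 5 and m = 17 · 137 = 2329 (a product of primes ≡ 1 (mod 4)); a representation of m scales to one of n via (k·x)² + (k·y)² = k²(x² + y²). Each prime p ≡ 1 (mod 4) is itself a sum of two squares; find a² by testing p − a² for a perfect square:
  17: 17 − 1² = 16 = 4² ⇒ 17 = 1² + 4².
  137: 137 − 1² = 136, 137 − 2² = 133, 137 − 3² = 128, 137 − 4² = 121 = 11² ⇒ 137 = 4² + 11².
  Combine using the Brahmagupta–Fibonacci identity (a² + b²)(c² + d²) = (ac − bd)² + (ad + bc)² = (ac + bd)² + (ad − bc)²:
  17 · 137 = 2329: from (1² + 4²)(4² + 11²), take (1·4 − 4·11, 1·11 + 4·4) = (4 − 44, 11 + 16) = (-40, 27); dropping signs (only squares matter) gives (40, 27); check 40² + 27² = 1600 + 729 = 2329 ✓.
  Scale by k = 5: (5·40, 5·27) = (200, 135).
Step 4: Order so x ≤ y and verify: 135² + 200² = 18225 + 40000 = 58225 = n. ✓

n = 58225 = 135² + 200² (one valid representation with x ≤ y).


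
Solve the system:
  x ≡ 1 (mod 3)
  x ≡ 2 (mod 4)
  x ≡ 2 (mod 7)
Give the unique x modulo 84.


Moduli 3, 4, 7 are pairwise coprime; by CRT there is a unique solution modulo M = 3 · 4 · 7 = 84.
Solve pairwise, accumulating the modulus:
  Start with x ≡ 1 (mod 3).
  Combine with x ≡ 2 (mod 4): since gcd(3, 4) = 1, we get a unique residue mod 12.
    Write x = 1 + 3·t and substitute into x ≡ 2 (mod 4): 3·t ≡ 2 − 1 = 1 (mod 4).
    The inverse of 3 mod 4 is 3 (since 3·3 = 9 = 2·4 + 1), so t ≡ 3·1 = 3 ≡ 3 (mod 4).
    Then x = 1 + 3·3 = 10, valid modulo lcm(3, 4) = 12: x ≡ 10 (mod 12).
  Combine with x ≡ 2 (mod 7): since gcd(12, 7) = 1, we get a unique residue mod 84.
    Write x = 10 + 12·t and substitute into x ≡ 2 (mod 7): 12·t ≡ 2 − 10 = -8 (mod 7).
    Reduce coefficients mod 7: 5·t ≡ 6 (mod 7).
    The inverse of 5 mod 7 is 3 (since 5·3 = 15 = 2·7 + 1), so t ≡ 3·6 = 18 ≡ 4 (mod 7).
    Then x = 10 + 12·4 = 58, valid modulo lcm(12, 7) = 84: x ≡ 58 (mod 84).
Verify: 58 mod 3 = 1 ✓, 58 mod 4 = 2 ✓, 58 mod 7 = 2 ✓.

x ≡ 58 (mod 84).


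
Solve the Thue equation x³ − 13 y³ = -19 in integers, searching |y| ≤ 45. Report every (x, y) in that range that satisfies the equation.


The equation is x³ - 13y³ = -19. For fixed y, x³ = 13·y³ − 19, so a solution requires the RHS to be a perfect cube.
Strategy: iterate y from -45 to 45, compute RHS = 13·y³ − 19, and check whether it is a (positive or negative) perfect cube.
Check small values of y:
  y = 0: RHS = -19 is not a perfect cube.
  y = 1: RHS = -6 is not a perfect cube.
  y = -1: RHS = -32 is not a perfect cube.
  y = 2: RHS = 85 is not a perfect cube.
  y = -2: RHS = -123 is not a perfect cube.
  y = 3: RHS = 332 is not a perfect cube.
  y = -3: RHS = -370 is not a perfect cube.
Continuing the search up to |y| = 45 finds no solutions either.
No (x, y) in the scanned range satisfies the equation.

No integer solutions with |y| ≤ 45.


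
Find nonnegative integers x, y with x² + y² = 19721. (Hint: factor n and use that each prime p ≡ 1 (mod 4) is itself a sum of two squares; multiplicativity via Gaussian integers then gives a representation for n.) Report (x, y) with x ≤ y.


Step 1: Factor n = 19721 = 13 · 37 · 41.
Step 2: Check the mod-4 condition on each prime factor: 13 ≡ 1 (mod 4), exponent 1; 37 ≡ 1 (mod 4), exponent 1; 41 ≡ 1 (mod 4), exponent 1.
All primes ≡ 3 (mod 4) appear to even exponent (or don't appear), so by the two-squares theorem n IS expressible as a sum of two squares.
Step 3: Build a representation. Here n = 13 · 37 · 41 is a product of primes ≡ 1 (mod 4). Each prime p ≡ 1 (mod 4) is itself a sum of two squares; find a² by testing p − a² for a perfect square:
  13: 13 − 1² = 12, 13 − 2² = 9 = 3² ⇒ 13 = 2² + 3².
  37: 37 − 1² = 36 = 6² ⇒ 37 = 1² + 6².
  41: 41 − 1² = 40, 41 − 2² = 37, 41 − 3² = 32, 41 − 4² = 25 = 5² ⇒ 41 = 4² + 5².
  Combine using the Brahmagupta–Fibonacci identity (a² + b²)(c² + d²) = (ac − bd)² + (ad + bc)² = (ac + bd)² + (ad − bc)²:
  13 · 37 = 481: from (2² + 3²)(1² + 6²), take (2·1 − 3·6, 2·6 + 3·1) = (2 − 18, 12 + 3) = (-16, 15); dropping signs (only squares matter) gives (16, 15); check 16² + 15² = 256 + 225 = 481 ✓.
  481 · 41 = 19721: from (16² + 15²)(4² + 5²), take (16·4 − 15·5, 16·5 + 15·4) = (64 − 75, 80 + 60) = (-11, 140); dropping signs (only squares matter) gives (11, 140); check 11² + 140² = 121 + 19600 = 19721 ✓.
Step 4: Order so x ≤ y and verify: 11² + 140² = 121 + 19600 = 19721 = n. ✓

n = 19721 = 11² + 140² (one valid representation with x ≤ y).


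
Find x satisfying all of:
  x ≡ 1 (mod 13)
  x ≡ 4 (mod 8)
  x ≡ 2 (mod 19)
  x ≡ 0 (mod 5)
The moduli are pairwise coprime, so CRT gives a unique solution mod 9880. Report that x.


Product of moduli M = 13 · 8 · 19 · 5 = 9880.
Merge one congruence at a time:
  Start: x ≡ 1 (mod 13).
  Combine with x ≡ 4 (mod 8); new modulus lcm = 104.
    Write x = 1 + 13·t and substitute into x ≡ 4 (mod 8): 13·t ≡ 4 − 1 = 3 (mod 8).
    Reduce coefficients mod 8: 5·t ≡ 3 (mod 8).
    The inverse of 5 mod 8 is 5 (since 5·5 = 25 = 3·8 + 1), so t ≡ 5·3 = 15 ≡ 7 (mod 8).
    Then x = 1 + 13·7 = 92, valid modulo lcm(13, 8) = 104: x ≡ 92 (mod 104).
  Combine with x ≡ 2 (mod 19); new modulus lcm = 1976.
    Write x = 92 + 104·t and substitute into x ≡ 2 (mod 19): 104·t ≡ 2 − 92 = -90 (mod 19).
    Reduce coefficients mod 19: 9·t ≡ 5 (mod 19).
    The inverse of 9 mod 19 is 17 (since 9·17 = 153 = 8·19 + 1), so t ≡ 17·5 = 85 ≡ 9 (mod 19).
    Then x = 92 + 104·9 = 1028, valid modulo lcm(104, 19) = 1976: x ≡ 1028 (mod 1976).
  Combine with x ≡ 0 (mod 5); new modulus lcm = 9880.
    Write x = 1028 + 1976·t and substitute into x ≡ 0 (mod 5): 1976·t ≡ 0 − 1028 = -1028 (mod 5).
    Reduce coefficients mod 5: 1·t ≡ 2 (mod 5).
    So t ≡ 2 (mod 5).
    Then x = 1028 + 1976·2 = 4980, valid modulo lcm(1976, 5) = 9880: x ≡ 4980 (mod 9880).
Verify against each original: 4980 mod 13 = 1, 4980 mod 8 = 4, 4980 mod 19 = 2, 4980 mod 5 = 0.

x ≡ 4980 (mod 9880).


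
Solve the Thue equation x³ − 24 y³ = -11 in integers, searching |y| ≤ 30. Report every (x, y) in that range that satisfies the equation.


The equation is x³ - 24y³ = -11. For fixed y, x³ = 24·y³ − 11, so a solution requires the RHS to be a perfect cube.
Strategy: iterate y from -30 to 30, compute RHS = 24·y³ − 11, and check whether it is a (positive or negative) perfect cube.
Check small values of y:
  y = 0: RHS = -11 is not a perfect cube.
  y = 1: RHS = 13 is not a perfect cube.
  y = -1: RHS = -35 is not a perfect cube.
  y = 2: RHS = 181 is not a perfect cube.
  y = -2: RHS = -203 is not a perfect cube.
  y = 3: RHS = 637 is not a perfect cube.
  y = -3: RHS = -659 is not a perfect cube.
Continuing the search up to |y| = 30 finds no solutions either.
No (x, y) in the scanned range satisfies the equation.

No integer solutions with |y| ≤ 30.


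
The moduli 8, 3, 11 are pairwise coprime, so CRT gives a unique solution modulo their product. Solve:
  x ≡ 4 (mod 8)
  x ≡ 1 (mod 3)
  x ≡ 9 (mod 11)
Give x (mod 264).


Moduli 8, 3, 11 are pairwise coprime; by CRT there is a unique solution modulo M = 8 · 3 · 11 = 264.
Solve pairwise, accumulating the modulus:
  Start with x ≡ 4 (mod 8).
  Combine with x ≡ 1 (mod 3): since gcd(8, 3) = 1, we get a unique residue mod 24.
    Write x = 4 + 8·t and substitute into x ≡ 1 (mod 3): 8·t ≡ 1 − 4 = -3 (mod 3).
    Reduce coefficients mod 3: 2·t ≡ 0 (mod 3).
    The inverse of 2 mod 3 is 2 (since 2·2 = 4 = 1·3 + 1), so t ≡ 2·0 = 0 ≡ 0 (mod 3).
    Then x = 4 + 8·0 = 4, valid modulo lcm(8, 3) = 24: x ≡ 4 (mod 24).
  Combine with x ≡ 9 (mod 11): since gcd(24, 11) = 1, we get a unique residue mod 264.
    Write x = 4 + 24·t and substitute into x ≡ 9 (mod 11): 24·t ≡ 9 − 4 = 5 (mod 11).
    Reduce coefficients mod 11: 2·t ≡ 5 (mod 11).
    The inverse of 2 mod 11 is 6 (since 2·6 = 12 = 1·11 + 1), so t ≡ 6·5 = 30 ≡ 8 (mod 11).
    Then x = 4 + 24·8 = 196, valid modulo lcm(24, 11) = 264: x ≡ 196 (mod 264).
Verify: 196 mod 8 = 4 ✓, 196 mod 3 = 1 ✓, 196 mod 11 = 9 ✓.

x ≡ 196 (mod 264).


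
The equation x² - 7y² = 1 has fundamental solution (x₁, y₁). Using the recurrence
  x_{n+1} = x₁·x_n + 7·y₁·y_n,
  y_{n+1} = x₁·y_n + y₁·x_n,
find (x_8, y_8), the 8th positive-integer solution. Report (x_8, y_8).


Step 1: Find the fundamental solution (x₁, y₁) of x² - 7y² = 1.
  Expand √7 as a continued fraction. a₀ = ⌊√7⌋ = 2; iterate m_{k+1} = d_k·a_k − m_k, d_{k+1} = (7 − m_{k+1}²)/d_k, a_{k+1} = ⌊(a₀ + m_{k+1})/d_{k+1}⌋ (starting m₀ = 0, d₀ = 1), with convergents p_k = a_k·p_{k-1} + p_{k-2}, q_k = a_k·q_{k-1} + q_{k-2} (p₋₁ = 1, q₋₁ = 0):
  k = 0: a₀ = 2; p₀/q₀ = 2/1; p₀² − 7·q₀² = 4 − 7 = -3.
  k = 1: m = 2, d = 3, a = ⌊(2 + 2)/3⌋ = 1; p/q = (1·2 + 1)/(1·1 + 0) = 3/1; p² − 7·q² = 9 − 7 = 2.
  k = 2: m = 1, d = 2, a = ⌊(2 + 1)/2⌋ = 1; p/q = (1·3 + 2)/(1·1 + 1) = 5/2; p² − 7·q² = 25 − 28 = -3.
  k = 3: m = 1, d = 3, a = ⌊(2 + 1)/3⌋ = 1; p/q = (1·5 + 3)/(1·2 + 1) = 8/3; p² − 7·q² = 64 − 63 = 1.
  The first convergent with p² − 7·q² = 1 gives the fundamental solution (x₁, y₁) = (8, 3).
Step 2: Apply the recurrence (x_{n+1}, y_{n+1}) = (x₁x_n + 7y₁y_n, x₁y_n + y₁x_n) repeatedly.
  From (x_1, y_1) = (8, 3): x_2 = 8·8 + 7·3·3 = 127; y_2 = 8·3 + 3·8 = 48.
  From (x_2, y_2) = (127, 48): x_3 = 8·127 + 7·3·48 = 2024; y_3 = 8·48 + 3·127 = 765.
  From (x_3, y_3) = (2024, 765): x_4 = 8·2024 + 7·3·765 = 32257; y_4 = 8·765 + 3·2024 = 12192.
  From (x_4, y_4) = (32257, 12192): x_5 = 8·32257 + 7·3·12192 = 514088; y_5 = 8·12192 + 3·32257 = 194307.
  From (x_5, y_5) = (514088, 194307): x_6 = 8·514088 + 7·3·194307 = 8193151; y_6 = 8·194307 + 3·514088 = 3096720.
  From (x_6, y_6) = (8193151, 3096720): x_7 = 8·8193151 + 7·3·3096720 = 130576328; y_7 = 8·3096720 + 3·8193151 = 49353213.
  From (x_7, y_7) = (130576328, 49353213): x_8 = 8·130576328 + 7·3·49353213 = 2081028097; y_8 = 8·49353213 + 3·130576328 = 786554688.
Step 3: Verify x_8² - 7·y_8² = 4330677940503441409 - 4330677940503441408 = 1 (should be 1). ✓

(x_1, y_1) = (8, 3); (x_8, y_8) = (2081028097, 786554688).


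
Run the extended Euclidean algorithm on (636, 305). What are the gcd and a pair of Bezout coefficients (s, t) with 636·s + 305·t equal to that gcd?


Euclidean algorithm on (636, 305) — divide until remainder is 0:
  636 = 2 · 305 + 26
  305 = 11 · 26 + 19
  26 = 1 · 19 + 7
  19 = 2 · 7 + 5
  7 = 1 · 5 + 2
  5 = 2 · 2 + 1
  2 = 2 · 1 + 0
gcd(636, 305) = 1.
Track Bezout coefficients alongside the remainders: start with r₀ = 636 = a·1 + b·0 (s = 1, t = 0) and r₁ = 305 = a·0 + b·1 (s = 0, t = 1); each new remainder r_{k+1} = r_{k-1} − q_k·r_k inherits s_{k+1} = s_{k-1} − q_k·s_k, t_{k+1} = t_{k-1} − q_k·t_k, so r_k = a·s_k + b·t_k at every step:
  q = 2: r = 26, s = 1 − 2·0 = 1, t = 0 − 2·1 = -2  (check: 636·1 + 305·(-2) = 26)
  q = 11: r = 19, s = 0 − 11·1 = -11, t = 1 − 11·(-2) = 23  (check: 636·(-11) + 305·23 = 19)
  q = 1: r = 7, s = 1 − 1·(-11) = 12, t = -2 − 1·23 = -25  (check: 636·12 + 305·(-25) = 7)
  q = 2: r = 5, s = -11 − 2·12 = -35, t = 23 − 2·(-25) = 73  (check: 636·(-35) + 305·73 = 5)
  q = 1: r = 2, s = 12 − 1·(-35) = 47, t = -25 − 1·73 = -98  (check: 636·47 + 305·(-98) = 2)
  q = 2: r = 1, s = -35 − 2·47 = -129, t = 73 − 2·(-98) = 269  (check: 636·(-129) + 305·269 = 1)
The row with r = 1 (the gcd) gives the Bezout coefficients s = -129, t = 269.
Result: 636 · (-129) + 305 · (269) = 1.

gcd(636, 305) = 1; s = -129, t = 269 (check: 636·(-129) + 305·269 = 1).


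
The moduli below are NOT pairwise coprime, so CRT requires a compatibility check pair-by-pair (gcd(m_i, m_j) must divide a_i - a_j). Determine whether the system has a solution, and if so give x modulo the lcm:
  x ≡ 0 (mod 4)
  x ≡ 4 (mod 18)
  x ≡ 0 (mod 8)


Moduli 4, 18, 8 are not pairwise coprime, so CRT works modulo lcm(m_i) when all pairwise compatibility conditions hold.
Pairwise compatibility: gcd(m_i, m_j) must divide a_i - a_j for every pair.
Merge one congruence at a time:
  Start: x ≡ 0 (mod 4).
  Combine with x ≡ 4 (mod 18): gcd(4, 18) = 2; 4 - 0 = 4, which IS divisible by 2, so compatible.
    Write x = 0 + 4·t and substitute into x ≡ 4 (mod 18): 4·t ≡ 4 − 0 = 4 (mod 18).
    Divide the congruence (and modulus) by g = 2: 2·t ≡ 2 (mod 9).
    The inverse of 2 mod 9 is 5 (since 2·5 = 10 = 1·9 + 1), so t ≡ 5·2 = 10 ≡ 1 (mod 9).
    Then x = 0 + 4·1 = 4, valid modulo lcm(4, 18) = 36: x ≡ 4 (mod 36).
  Combine with x ≡ 0 (mod 8): gcd(36, 8) = 4; 0 - 4 = -4, which IS divisible by 4, so compatible.
    Write x = 4 + 36·t and substitute into x ≡ 0 (mod 8): 36·t ≡ 0 − 4 = -4 (mod 8).
    Divide the congruence (and modulus) by g = 4: 9·t ≡ -1 (mod 2).
    Reduce coefficients mod 2: 1·t ≡ 1 (mod 2).
    So t ≡ 1 (mod 2).
    Then x = 4 + 36·1 = 40, valid modulo lcm(36, 8) = 72: x ≡ 40 (mod 72).
Verify: 40 mod 4 = 0, 40 mod 18 = 4, 40 mod 8 = 0.

x ≡ 40 (mod 72).


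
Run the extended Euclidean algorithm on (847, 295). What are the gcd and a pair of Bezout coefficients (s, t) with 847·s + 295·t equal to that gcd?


Euclidean algorithm on (847, 295) — divide until remainder is 0:
  847 = 2 · 295 + 257
  295 = 1 · 257 + 38
  257 = 6 · 38 + 29
  38 = 1 · 29 + 9
  29 = 3 · 9 + 2
  9 = 4 · 2 + 1
  2 = 2 · 1 + 0
gcd(847, 295) = 1.
Track Bezout coefficients alongside the remainders: start with r₀ = 847 = a·1 + b·0 (s = 1, t = 0) and r₁ = 295 = a·0 + b·1 (s = 0, t = 1); each new remainder r_{k+1} = r_{k-1} − q_k·r_k inherits s_{k+1} = s_{k-1} − q_k·s_k, t_{k+1} = t_{k-1} − q_k·t_k, so r_k = a·s_k + b·t_k at every step:
  q = 2: r = 257, s = 1 − 2·0 = 1, t = 0 − 2·1 = -2  (check: 847·1 + 295·(-2) = 257)
  q = 1: r = 38, s = 0 − 1·1 = -1, t = 1 − 1·(-2) = 3  (check: 847·(-1) + 295·3 = 38)
  q = 6: r = 29, s = 1 − 6·(-1) = 7, t = -2 − 6·3 = -20  (check: 847·7 + 295·(-20) = 29)
  q = 1: r = 9, s = -1 − 1·7 = -8, t = 3 − 1·(-20) = 23  (check: 847·(-8) + 295·23 = 9)
  q = 3: r = 2, s = 7 − 3·(-8) = 31, t = -20 − 3·23 = -89  (check: 847·31 + 295·(-89) = 2)
  q = 4: r = 1, s = -8 − 4·31 = -132, t = 23 − 4·(-89) = 379  (check: 847·(-132) + 295·379 = 1)
The row with r = 1 (the gcd) gives the Bezout coefficients s = -132, t = 379.
Result: 847 · (-132) + 295 · (379) = 1.

gcd(847, 295) = 1; s = -132, t = 379 (check: 847·(-132) + 295·379 = 1).


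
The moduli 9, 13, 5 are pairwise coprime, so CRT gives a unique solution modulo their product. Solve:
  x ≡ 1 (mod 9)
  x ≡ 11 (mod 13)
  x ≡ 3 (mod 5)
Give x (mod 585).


Moduli 9, 13, 5 are pairwise coprime; by CRT there is a unique solution modulo M = 9 · 13 · 5 = 585.
Solve pairwise, accumulating the modulus:
  Start with x ≡ 1 (mod 9).
  Combine with x ≡ 11 (mod 13): since gcd(9, 13) = 1, we get a unique residue mod 117.
    Write x = 1 + 9·t and substitute into x ≡ 11 (mod 13): 9·t ≡ 11 − 1 = 10 (mod 13).
    The inverse of 9 mod 13 is 3 (since 9·3 = 27 = 2·13 + 1), so t ≡ 3·10 = 30 ≡ 4 (mod 13).
    Then x = 1 + 9·4 = 37, valid modulo lcm(9, 13) = 117: x ≡ 37 (mod 117).
  Combine with x ≡ 3 (mod 5): since gcd(117, 5) = 1, we get a unique residue mod 585.
    Write x = 37 + 117·t and substitute into x ≡ 3 (mod 5): 117·t ≡ 3 − 37 = -34 (mod 5).
    Reduce coefficients mod 5: 2·t ≡ 1 (mod 5).
    The inverse of 2 mod 5 is 3 (since 2·3 = 6 = 1·5 + 1), so t ≡ 3·1 = 3 ≡ 3 (mod 5).
    Then x = 37 + 117·3 = 388, valid modulo lcm(117, 5) = 585: x ≡ 388 (mod 585).
Verify: 388 mod 9 = 1 ✓, 388 mod 13 = 11 ✓, 388 mod 5 = 3 ✓.

x ≡ 388 (mod 585).


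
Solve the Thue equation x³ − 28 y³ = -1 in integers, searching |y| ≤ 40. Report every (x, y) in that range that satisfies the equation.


The equation is x³ - 28y³ = -1. For fixed y, x³ = 28·y³ − 1, so a solution requires the RHS to be a perfect cube.
Strategy: iterate y from -40 to 40, compute RHS = 28·y³ − 1, and check whether it is a (positive or negative) perfect cube.
Check small values of y:
  y = 0: RHS = -1 = (-1)³ ⇒ x = -1 works.
  y = 1: RHS = 27 = (3)³ ⇒ x = 3 works.
  y = -1: RHS = -29 is not a perfect cube.
  y = 2: RHS = 223 is not a perfect cube.
  y = -2: RHS = -225 is not a perfect cube.
  y = 3: RHS = 755 is not a perfect cube.
  y = -3: RHS = -757 is not a perfect cube.
Continuing the search up to |y| = 40 finds no further solutions beyond those listed.
Collected solutions: (-1, 0), (3, 1).

Solutions (with |y| ≤ 40): (-1, 0), (3, 1).


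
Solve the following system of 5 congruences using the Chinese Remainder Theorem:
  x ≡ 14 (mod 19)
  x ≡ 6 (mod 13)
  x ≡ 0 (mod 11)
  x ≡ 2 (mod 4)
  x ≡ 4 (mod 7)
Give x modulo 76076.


Product of moduli M = 19 · 13 · 11 · 4 · 7 = 76076.
Merge one congruence at a time:
  Start: x ≡ 14 (mod 19).
  Combine with x ≡ 6 (mod 13); new modulus lcm = 247.
    Write x = 14 + 19·t and substitute into x ≡ 6 (mod 13): 19·t ≡ 6 − 14 = -8 (mod 13).
    Reduce coefficients mod 13: 6·t ≡ 5 (mod 13).
    The inverse of 6 mod 13 is 11 (since 6·11 = 66 = 5·13 + 1), so t ≡ 11·5 = 55 ≡ 3 (mod 13).
    Then x = 14 + 19·3 = 71, valid modulo lcm(19, 13) = 247: x ≡ 71 (mod 247).
  Combine with x ≡ 0 (mod 11); new modulus lcm = 2717.
    Write x = 71 + 247·t and substitute into x ≡ 0 (mod 11): 247·t ≡ 0 − 71 = -71 (mod 11).
    Reduce coefficients mod 11: 5·t ≡ 6 (mod 11).
    The inverse of 5 mod 11 is 9 (since 5·9 = 45 = 4·11 + 1), so t ≡ 9·6 = 54 ≡ 10 (mod 11).
    Then x = 71 + 247·10 = 2541, valid modulo lcm(247, 11) = 2717: x ≡ 2541 (mod 2717).
  Combine with x ≡ 2 (mod 4); new modulus lcm = 10868.
    Write x = 2541 + 2717·t and substitute into x ≡ 2 (mod 4): 2717·t ≡ 2 − 2541 = -2539 (mod 4).
    Reduce coefficients mod 4: 1·t ≡ 1 (mod 4).
    So t ≡ 1 (mod 4).
    Then x = 2541 + 2717·1 = 5258, valid modulo lcm(2717, 4) = 10868: x ≡ 5258 (mod 10868).
  Combine with x ≡ 4 (mod 7); new modulus lcm = 76076.
    Write x = 5258 + 10868·t and substitute into x ≡ 4 (mod 7): 10868·t ≡ 4 − 5258 = -5254 (mod 7).
    Reduce coefficients mod 7: 4·t ≡ 3 (mod 7).
    The inverse of 4 mod 7 is 2 (since 4·2 = 8 = 1·7 + 1), so t ≡ 2·3 = 6 ≡ 6 (mod 7).
    Then x = 5258 + 10868·6 = 70466, valid modulo lcm(10868, 7) = 76076: x ≡ 70466 (mod 76076).
Verify against each original: 70466 mod 19 = 14, 70466 mod 13 = 6, 70466 mod 11 = 0, 70466 mod 4 = 2, 70466 mod 7 = 4.

x ≡ 70466 (mod 76076).


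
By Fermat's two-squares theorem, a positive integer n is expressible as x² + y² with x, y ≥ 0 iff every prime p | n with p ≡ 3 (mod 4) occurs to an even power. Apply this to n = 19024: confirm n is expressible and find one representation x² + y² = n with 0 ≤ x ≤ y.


Step 1: Factor n = 19024 = 2^4 · 29 · 41.
Step 2: Check the mod-4 condition on each prime factor: 2 = 2 (special); 29 ≡ 1 (mod 4), exponent 1; 41 ≡ 1 (mod 4), exponent 1.
All primes ≡ 3 (mod 4) appear to even exponent (or don't appear), so by the two-squares theorem n IS expressible as a sum of two squares.
Step 3: Build a representation. Group n = k² · m with k = 4 and m = 29 · 41 = 1189 (a product of primes ≡ 1 (mod 4)); a representation of m scales to one of n via (k·x)² + (k·y)² = k²(x² + y²). Each prime p ≡ 1 (mod 4) is itself a sum of two squares; find a² by testing p − a² for a perfect square:
  29: 29 − 1² = 28, 29 − 2² = 25 = 5² ⇒ 29 = 2² + 5².
  41: 41 − 1² = 40, 41 − 2² = 37, 41 − 3² = 32, 41 − 4² = 25 = 5² ⇒ 41 = 4² + 5².
  Combine using the Brahmagupta–Fibonacci identity (a² + b²)(c² + d²) = (ac − bd)² + (ad + bc)² = (ac + bd)² + (ad − bc)²:
  29 · 41 = 1189: from (2² + 5²)(4² + 5²), take (2·4 − 5·5, 2·5 + 5·4) = (8 − 25, 10 + 20) = (-17, 30); dropping signs (only squares matter) gives (17, 30); check 17² + 30² = 289 + 900 = 1189 ✓.
  Scale by k = 4: (4·17, 4·30) = (68, 120).
Step 4: Order so x ≤ y and verify: 68² + 120² = 4624 + 14400 = 19024 = n. ✓

n = 19024 = 68² + 120² (one valid representation with x ≤ y).


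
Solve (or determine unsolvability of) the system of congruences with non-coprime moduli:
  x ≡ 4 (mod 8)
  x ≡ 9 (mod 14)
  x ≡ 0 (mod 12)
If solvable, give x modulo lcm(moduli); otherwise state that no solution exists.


Moduli 8, 14, 12 are not pairwise coprime, so CRT works modulo lcm(m_i) when all pairwise compatibility conditions hold.
Pairwise compatibility: gcd(m_i, m_j) must divide a_i - a_j for every pair.
Merge one congruence at a time:
  Start: x ≡ 4 (mod 8).
  Combine with x ≡ 9 (mod 14): gcd(8, 14) = 2, and 9 - 4 = 5 is NOT divisible by 2.
    ⇒ system is inconsistent (no integer solution).

No solution (the system is inconsistent).


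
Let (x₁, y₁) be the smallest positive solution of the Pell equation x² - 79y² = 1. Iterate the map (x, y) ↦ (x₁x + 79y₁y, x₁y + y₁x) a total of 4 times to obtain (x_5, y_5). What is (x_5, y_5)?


Step 1: Find the fundamental solution (x₁, y₁) of x² - 79y² = 1.
  Expand √79 as a continued fraction. a₀ = ⌊√79⌋ = 8; iterate m_{k+1} = d_k·a_k − m_k, d_{k+1} = (79 − m_{k+1}²)/d_k, a_{k+1} = ⌊(a₀ + m_{k+1})/d_{k+1}⌋ (starting m₀ = 0, d₀ = 1), with convergents p_k = a_k·p_{k-1} + p_{k-2}, q_k = a_k·q_{k-1} + q_{k-2} (p₋₁ = 1, q₋₁ = 0):
  k = 0: a₀ = 8; p₀/q₀ = 8/1; p₀² − 79·q₀² = 64 − 79 = -15.
  k = 1: m = 8, d = 15, a = ⌊(8 + 8)/15⌋ = 1; p/q = (1·8 + 1)/(1·1 + 0) = 9/1; p² − 79·q² = 81 − 79 = 2.
  k = 2: m = 7, d = 2, a = ⌊(8 + 7)/2⌋ = 7; p/q = (7·9 + 8)/(7·1 + 1) = 71/8; p² − 79·q² = 5041 − 5056 = -15.
  k = 3: m = 7, d = 15, a = ⌊(8 + 7)/15⌋ = 1; p/q = (1·71 + 9)/(1·8 + 1) = 80/9; p² − 79·q² = 6400 − 6399 = 1.
  The first convergent with p² − 79·q² = 1 gives the fundamental solution (x₁, y₁) = (80, 9).
Step 2: Apply the recurrence (x_{n+1}, y_{n+1}) = (x₁x_n + 79y₁y_n, x₁y_n + y₁x_n) repeatedly.
  From (x_1, y_1) = (80, 9): x_2 = 80·80 + 79·9·9 = 12799; y_2 = 80·9 + 9·80 = 1440.
  From (x_2, y_2) = (12799, 1440): x_3 = 80·12799 + 79·9·1440 = 2047760; y_3 = 80·1440 + 9·12799 = 230391.
  From (x_3, y_3) = (2047760, 230391): x_4 = 80·2047760 + 79·9·230391 = 327628801; y_4 = 80·230391 + 9·2047760 = 36861120.
  From (x_4, y_4) = (327628801, 36861120): x_5 = 80·327628801 + 79·9·36861120 = 52418560400; y_5 = 80·36861120 + 9·327628801 = 5897548809.
Step 3: Verify x_5² - 79·y_5² = 2747705474408448160000 - 2747705474408448159999 = 1 (should be 1). ✓

(x_1, y_1) = (80, 9); (x_5, y_5) = (52418560400, 5897548809).


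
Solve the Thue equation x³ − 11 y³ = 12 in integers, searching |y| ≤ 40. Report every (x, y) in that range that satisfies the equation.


The equation is x³ - 11y³ = 12. For fixed y, x³ = 11·y³ + 12, so a solution requires the RHS to be a perfect cube.
Strategy: iterate y from -40 to 40, compute RHS = 11·y³ + 12, and check whether it is a (positive or negative) perfect cube.
Check small values of y:
  y = 0: RHS = 12 is not a perfect cube.
  y = 1: RHS = 23 is not a perfect cube.
  y = -1: RHS = 1 = (1)³ ⇒ x = 1 works.
  y = 2: RHS = 100 is not a perfect cube.
  y = -2: RHS = -76 is not a perfect cube.
  y = 3: RHS = 309 is not a perfect cube.
  y = -3: RHS = -285 is not a perfect cube.
Continuing the search up to |y| = 40 finds no further solutions beyond those listed.
Collected solutions: (1, -1).

Solutions (with |y| ≤ 40): (1, -1).


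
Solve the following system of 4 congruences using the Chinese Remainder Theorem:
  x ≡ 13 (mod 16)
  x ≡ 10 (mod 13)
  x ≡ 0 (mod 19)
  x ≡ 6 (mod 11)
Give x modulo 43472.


Product of moduli M = 16 · 13 · 19 · 11 = 43472.
Merge one congruence at a time:
  Start: x ≡ 13 (mod 16).
  Combine with x ≡ 10 (mod 13); new modulus lcm = 208.
    Write x = 13 + 16·t and substitute into x ≡ 10 (mod 13): 16·t ≡ 10 − 13 = -3 (mod 13).
    Reduce coefficients mod 13: 3·t ≡ 10 (mod 13).
    The inverse of 3 mod 13 is 9 (since 3·9 = 27 = 2·13 + 1), so t ≡ 9·10 = 90 ≡ 12 (mod 13).
    Then x = 13 + 16·12 = 205, valid modulo lcm(16, 13) = 208: x ≡ 205 (mod 208).
  Combine with x ≡ 0 (mod 19); new modulus lcm = 3952.
    Write x = 205 + 208·t and substitute into x ≡ 0 (mod 19): 208·t ≡ 0 − 205 = -205 (mod 19).
    Reduce coefficients mod 19: 18·t ≡ 4 (mod 19).
    The inverse of 18 mod 19 is 18 (since 18·18 = 324 = 17·19 + 1), so t ≡ 18·4 = 72 ≡ 15 (mod 19).
    Then x = 205 + 208·15 = 3325, valid modulo lcm(208, 19) = 3952: x ≡ 3325 (mod 3952).
  Combine with x ≡ 6 (mod 11); new modulus lcm = 43472.
    Write x = 3325 + 3952·t and substitute into x ≡ 6 (mod 11): 3952·t ≡ 6 − 3325 = -3319 (mod 11).
    Reduce coefficients mod 11: 3·t ≡ 3 (mod 11).
    The inverse of 3 mod 11 is 4 (since 3·4 = 12 = 1·11 + 1), so t ≡ 4·3 = 12 ≡ 1 (mod 11).
    Then x = 3325 + 3952·1 = 7277, valid modulo lcm(3952, 11) = 43472: x ≡ 7277 (mod 43472).
Verify against each original: 7277 mod 16 = 13, 7277 mod 13 = 10, 7277 mod 19 = 0, 7277 mod 11 = 6.

x ≡ 7277 (mod 43472).


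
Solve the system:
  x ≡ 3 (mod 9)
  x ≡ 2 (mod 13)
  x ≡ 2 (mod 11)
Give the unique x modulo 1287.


Moduli 9, 13, 11 are pairwise coprime; by CRT there is a unique solution modulo M = 9 · 13 · 11 = 1287.
Solve pairwise, accumulating the modulus:
  Start with x ≡ 3 (mod 9).
  Combine with x ≡ 2 (mod 13): since gcd(9, 13) = 1, we get a unique residue mod 117.
    Write x = 3 + 9·t and substitute into x ≡ 2 (mod 13): 9·t ≡ 2 − 3 = -1 (mod 13).
    Reduce coefficients mod 13: 9·t ≡ 12 (mod 13).
    The inverse of 9 mod 13 is 3 (since 9·3 = 27 = 2·13 + 1), so t ≡ 3·12 = 36 ≡ 10 (mod 13).
    Then x = 3 + 9·10 = 93, valid modulo lcm(9, 13) = 117: x ≡ 93 (mod 117).
  Combine with x ≡ 2 (mod 11): since gcd(117, 11) = 1, we get a unique residue mod 1287.
    Write x = 93 + 117·t and substitute into x ≡ 2 (mod 11): 117·t ≡ 2 − 93 = -91 (mod 11).
    Reduce coefficients mod 11: 7·t ≡ 8 (mod 11).
    The inverse of 7 mod 11 is 8 (since 7·8 = 56 = 5·11 + 1), so t ≡ 8·8 = 64 ≡ 9 (mod 11).
    Then x = 93 + 117·9 = 1146, valid modulo lcm(117, 11) = 1287: x ≡ 1146 (mod 1287).
Verify: 1146 mod 9 = 3 ✓, 1146 mod 13 = 2 ✓, 1146 mod 11 = 2 ✓.

x ≡ 1146 (mod 1287).


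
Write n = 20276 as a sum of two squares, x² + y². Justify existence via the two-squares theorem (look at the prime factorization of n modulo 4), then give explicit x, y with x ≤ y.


Step 1: Factor n = 20276 = 2^2 · 37 · 137.
Step 2: Check the mod-4 condition on each prime factor: 2 = 2 (special); 37 ≡ 1 (mod 4), exponent 1; 137 ≡ 1 (mod 4), exponent 1.
All primes ≡ 3 (mod 4) appear to even exponent (or don't appear), so by the two-squares theorem n IS expressible as a sum of two squares.
Step 3: Build a representation. Group n = k² · m with k = 2 and m = 37 · 137 = 5069 (a product of primes ≡ 1 (mod 4)); a representation of m scales to one of n via (k·x)² + (k·y)² = k²(x² + y²). Each prime p ≡ 1 (mod 4) is itself a sum of two squares; find a² by testing p − a² for a perfect square:
  37: 37 − 1² = 36 = 6² ⇒ 37 = 1² + 6².
  137: 137 − 1² = 136, 137 − 2² = 133, 137 − 3² = 128, 137 − 4² = 121 = 11² ⇒ 137 = 4² + 11².
  Combine using the Brahmagupta–Fibonacci identity (a² + b²)(c² + d²) = (ac − bd)² + (ad + bc)² = (ac + bd)² + (ad − bc)²:
  37 · 137 = 5069: from (1² + 6²)(4² + 11²), take (1·4 − 6·11, 1·11 + 6·4) = (4 − 66, 11 + 24) = (-62, 35); dropping signs (only squares matter) gives (62, 35); check 62² + 35² = 3844 + 1225 = 5069 ✓.
  Scale by k = 2: (2·62, 2·35) = (124, 70).
Step 4: Order so x ≤ y and verify: 70² + 124² = 4900 + 15376 = 20276 = n. ✓

n = 20276 = 70² + 124² (one valid representation with x ≤ y).


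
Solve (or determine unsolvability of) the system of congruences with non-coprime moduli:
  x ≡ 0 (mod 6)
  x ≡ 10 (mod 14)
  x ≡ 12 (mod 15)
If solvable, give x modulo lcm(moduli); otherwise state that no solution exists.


Moduli 6, 14, 15 are not pairwise coprime, so CRT works modulo lcm(m_i) when all pairwise compatibility conditions hold.
Pairwise compatibility: gcd(m_i, m_j) must divide a_i - a_j for every pair.
Merge one congruence at a time:
  Start: x ≡ 0 (mod 6).
  Combine with x ≡ 10 (mod 14): gcd(6, 14) = 2; 10 - 0 = 10, which IS divisible by 2, so compatible.
    Write x = 0 + 6·t and substitute into x ≡ 10 (mod 14): 6·t ≡ 10 − 0 = 10 (mod 14).
    Divide the congruence (and modulus) by g = 2: 3·t ≡ 5 (mod 7).
    The inverse of 3 mod 7 is 5 (since 3·5 = 15 = 2·7 + 1), so t ≡ 5·5 = 25 ≡ 4 (mod 7).
    Then x = 0 + 6·4 = 24, valid modulo lcm(6, 14) = 42: x ≡ 24 (mod 42).
  Combine with x ≡ 12 (mod 15): gcd(42, 15) = 3; 12 - 24 = -12, which IS divisible by 3, so compatible.
    Write x = 24 + 42·t and substitute into x ≡ 12 (mod 15): 42·t ≡ 12 − 24 = -12 (mod 15).
    Divide the congruence (and modulus) by g = 3: 14·t ≡ -4 (mod 5).
    Reduce coefficients mod 5: 4·t ≡ 1 (mod 5).
    The inverse of 4 mod 5 is 4 (since 4·4 = 16 = 3·5 + 1), so t ≡ 4·1 = 4 ≡ 4 (mod 5).
    Then x = 24 + 42·4 = 192, valid modulo lcm(42, 15) = 210: x ≡ 192 (mod 210).
Verify: 192 mod 6 = 0, 192 mod 14 = 10, 192 mod 15 = 12.

x ≡ 192 (mod 210).


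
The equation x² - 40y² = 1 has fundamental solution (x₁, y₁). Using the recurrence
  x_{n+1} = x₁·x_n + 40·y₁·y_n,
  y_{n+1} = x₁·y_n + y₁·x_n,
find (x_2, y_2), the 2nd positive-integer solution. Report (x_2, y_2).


Step 1: Find the fundamental solution (x₁, y₁) of x² - 40y² = 1.
  Expand √40 as a continued fraction. a₀ = ⌊√40⌋ = 6; iterate m_{k+1} = d_k·a_k − m_k, d_{k+1} = (40 − m_{k+1}²)/d_k, a_{k+1} = ⌊(a₀ + m_{k+1})/d_{k+1}⌋ (starting m₀ = 0, d₀ = 1), with convergents p_k = a_k·p_{k-1} + p_{k-2}, q_k = a_k·q_{k-1} + q_{k-2} (p₋₁ = 1, q₋₁ = 0):
  k = 0: a₀ = 6; p₀/q₀ = 6/1; p₀² − 40·q₀² = 36 − 40 = -4.
  k = 1: m = 6, d = 4, a = ⌊(6 + 6)/4⌋ = 3; p/q = (3·6 + 1)/(3·1 + 0) = 19/3; p² − 40·q² = 361 − 360 = 1.
  The first convergent with p² − 40·q² = 1 gives the fundamental solution (x₁, y₁) = (19, 3).
Step 2: Apply the recurrence (x_{n+1}, y_{n+1}) = (x₁x_n + 40y₁y_n, x₁y_n + y₁x_n) repeatedly.
  From (x_1, y_1) = (19, 3): x_2 = 19·19 + 40·3·3 = 721; y_2 = 19·3 + 3·19 = 114.
Step 3: Verify x_2² - 40·y_2² = 519841 - 519840 = 1 (should be 1). ✓

(x_1, y_1) = (19, 3); (x_2, y_2) = (721, 114).


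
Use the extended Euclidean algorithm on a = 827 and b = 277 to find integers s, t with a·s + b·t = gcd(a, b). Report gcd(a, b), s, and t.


Euclidean algorithm on (827, 277) — divide until remainder is 0:
  827 = 2 · 277 + 273
  277 = 1 · 273 + 4
  273 = 68 · 4 + 1
  4 = 4 · 1 + 0
gcd(827, 277) = 1.
Track Bezout coefficients alongside the remainders: start with r₀ = 827 = a·1 + b·0 (s = 1, t = 0) and r₁ = 277 = a·0 + b·1 (s = 0, t = 1); each new remainder r_{k+1} = r_{k-1} − q_k·r_k inherits s_{k+1} = s_{k-1} − q_k·s_k, t_{k+1} = t_{k-1} − q_k·t_k, so r_k = a·s_k + b·t_k at every step:
  q = 2: r = 273, s = 1 − 2·0 = 1, t = 0 − 2·1 = -2  (check: 827·1 + 277·(-2) = 273)
  q = 1: r = 4, s = 0 − 1·1 = -1, t = 1 − 1·(-2) = 3  (check: 827·(-1) + 277·3 = 4)
  q = 68: r = 1, s = 1 − 68·(-1) = 69, t = -2 − 68·3 = -206  (check: 827·69 + 277·(-206) = 1)
The row with r = 1 (the gcd) gives the Bezout coefficients s = 69, t = -206.
Result: 827 · (69) + 277 · (-206) = 1.

gcd(827, 277) = 1; s = 69, t = -206 (check: 827·69 + 277·(-206) = 1).


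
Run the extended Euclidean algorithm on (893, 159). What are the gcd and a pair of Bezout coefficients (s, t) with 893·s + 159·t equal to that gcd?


Euclidean algorithm on (893, 159) — divide until remainder is 0:
  893 = 5 · 159 + 98
  159 = 1 · 98 + 61
  98 = 1 · 61 + 37
  61 = 1 · 37 + 24
  37 = 1 · 24 + 13
  24 = 1 · 13 + 11
  13 = 1 · 11 + 2
  11 = 5 · 2 + 1
  2 = 2 · 1 + 0
gcd(893, 159) = 1.
Track Bezout coefficients alongside the remainders: start with r₀ = 893 = a·1 + b·0 (s = 1, t = 0) and r₁ = 159 = a·0 + b·1 (s = 0, t = 1); each new remainder r_{k+1} = r_{k-1} − q_k·r_k inherits s_{k+1} = s_{k-1} − q_k·s_k, t_{k+1} = t_{k-1} − q_k·t_k, so r_k = a·s_k + b·t_k at every step:
  q = 5: r = 98, s = 1 − 5·0 = 1, t = 0 − 5·1 = -5  (check: 893·1 + 159·(-5) = 98)
  q = 1: r = 61, s = 0 − 1·1 = -1, t = 1 − 1·(-5) = 6  (check: 893·(-1) + 159·6 = 61)
  q = 1: r = 37, s = 1 − 1·(-1) = 2, t = -5 − 1·6 = -11  (check: 893·2 + 159·(-11) = 37)
  q = 1: r = 24, s = -1 − 1·2 = -3, t = 6 − 1·(-11) = 17  (check: 893·(-3) + 159·17 = 24)
  q = 1: r = 13, s = 2 − 1·(-3) = 5, t = -11 − 1·17 = -28  (check: 893·5 + 159·(-28) = 13)
  q = 1: r = 11, s = -3 − 1·5 = -8, t = 17 − 1·(-28) = 45  (check: 893·(-8) + 159·45 = 11)
  q = 1: r = 2, s = 5 − 1·(-8) = 13, t = -28 − 1·45 = -73  (check: 893·13 + 159·(-73) = 2)
  q = 5: r = 1, s = -8 − 5·13 = -73, t = 45 − 5·(-73) = 410  (check: 893·(-73) + 159·410 = 1)
The row with r = 1 (the gcd) gives the Bezout coefficients s = -73, t = 410.
Result: 893 · (-73) + 159 · (410) = 1.

gcd(893, 159) = 1; s = -73, t = 410 (check: 893·(-73) + 159·410 = 1).


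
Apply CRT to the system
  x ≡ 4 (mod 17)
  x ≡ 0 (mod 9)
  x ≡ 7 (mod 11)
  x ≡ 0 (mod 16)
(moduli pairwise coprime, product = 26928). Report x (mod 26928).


Product of moduli M = 17 · 9 · 11 · 16 = 26928.
Merge one congruence at a time:
  Start: x ≡ 4 (mod 17).
  Combine with x ≡ 0 (mod 9); new modulus lcm = 153.
    Write x = 4 + 17·t and substitute into x ≡ 0 (mod 9): 17·t ≡ 0 − 4 = -4 (mod 9).
    Reduce coefficients mod 9: 8·t ≡ 5 (mod 9).
    The inverse of 8 mod 9 is 8 (since 8·8 = 64 = 7·9 + 1), so t ≡ 8·5 = 40 ≡ 4 (mod 9).
    Then x = 4 + 17·4 = 72, valid modulo lcm(17, 9) = 153: x ≡ 72 (mod 153).
  Combine with x ≡ 7 (mod 11); new modulus lcm = 1683.
    Write x = 72 + 153·t and substitute into x ≡ 7 (mod 11): 153·t ≡ 7 − 72 = -65 (mod 11).
    Reduce coefficients mod 11: 10·t ≡ 1 (mod 11).
    The inverse of 10 mod 11 is 10 (since 10·10 = 100 = 9·11 + 1), so t ≡ 10·1 = 10 ≡ 10 (mod 11).
    Then x = 72 + 153·10 = 1602, valid modulo lcm(153, 11) = 1683: x ≡ 1602 (mod 1683).
  Combine with x ≡ 0 (mod 16); new modulus lcm = 26928.
    Write x = 1602 + 1683·t and substitute into x ≡ 0 (mod 16): 1683·t ≡ 0 − 1602 = -1602 (mod 16).
    Reduce coefficients mod 16: 3·t ≡ 14 (mod 16).
    The inverse of 3 mod 16 is 11 (since 3·11 = 33 = 2·16 + 1), so t ≡ 11·14 = 154 ≡ 10 (mod 16).
    Then x = 1602 + 1683·10 = 18432, valid modulo lcm(1683, 16) = 26928: x ≡ 18432 (mod 26928).
Verify against each original: 18432 mod 17 = 4, 18432 mod 9 = 0, 18432 mod 11 = 7, 18432 mod 16 = 0.

x ≡ 18432 (mod 26928).


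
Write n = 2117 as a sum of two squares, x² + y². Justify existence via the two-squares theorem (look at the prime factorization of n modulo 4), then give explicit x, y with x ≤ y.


Step 1: Factor n = 2117 = 29 · 73.
Step 2: Check the mod-4 condition on each prime factor: 29 ≡ 1 (mod 4), exponent 1; 73 ≡ 1 (mod 4), exponent 1.
All primes ≡ 3 (mod 4) appear to even exponent (or don't appear), so by the two-squares theorem n IS expressible as a sum of two squares.
Step 3: Build a representation. Here n = 29 · 73 is a product of primes ≡ 1 (mod 4). Each prime p ≡ 1 (mod 4) is itself a sum of two squares; find a² by testing p − a² for a perfect square:
  29: 29 − 1² = 28, 29 − 2² = 25 = 5² ⇒ 29 = 2² + 5².
  73: 73 − 1² = 72, 73 − 2² = 69, 73 − 3² = 64 = 8² ⇒ 73 = 3² + 8².
  Combine using the Brahmagupta–Fibonacci identity (a² + b²)(c² + d²) = (ac − bd)² + (ad + bc)² = (ac + bd)² + (ad − bc)²:
  29 · 73 = 2117: from (2² + 5²)(3² + 8²), take (2·3 − 5·8, 2·8 + 5·3) = (6 − 40, 16 + 15) = (-34, 31); dropping signs (only squares matter) gives (34, 31); check 34² + 31² = 1156 + 961 = 2117 ✓.
Step 4: Order so x ≤ y and verify: 31² + 34² = 961 + 1156 = 2117 = n. ✓

n = 2117 = 31² + 34² (one valid representation with x ≤ y).


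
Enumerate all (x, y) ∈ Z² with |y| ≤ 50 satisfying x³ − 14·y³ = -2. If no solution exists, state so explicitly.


The equation is x³ - 14y³ = -2. For fixed y, x³ = 14·y³ − 2, so a solution requires the RHS to be a perfect cube.
Strategy: iterate y from -50 to 50, compute RHS = 14·y³ − 2, and check whether it is a (positive or negative) perfect cube.
Check small values of y:
  y = 0: RHS = -2 is not a perfect cube.
  y = 1: RHS = 12 is not a perfect cube.
  y = -1: RHS = -16 is not a perfect cube.
  y = 2: RHS = 110 is not a perfect cube.
  y = -2: RHS = -114 is not a perfect cube.
  y = 3: RHS = 376 is not a perfect cube.
  y = -3: RHS = -380 is not a perfect cube.
Continuing the search up to |y| = 50 finds no solutions either.
No (x, y) in the scanned range satisfies the equation.

No integer solutions with |y| ≤ 50.


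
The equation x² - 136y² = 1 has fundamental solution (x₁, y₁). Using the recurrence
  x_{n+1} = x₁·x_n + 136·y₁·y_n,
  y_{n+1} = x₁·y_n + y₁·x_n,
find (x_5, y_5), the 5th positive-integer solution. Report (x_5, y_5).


Step 1: Find the fundamental solution (x₁, y₁) of x² - 136y² = 1.
  Expand √136 as a continued fraction. a₀ = ⌊√136⌋ = 11; iterate m_{k+1} = d_k·a_k − m_k, d_{k+1} = (136 − m_{k+1}²)/d_k, a_{k+1} = ⌊(a₀ + m_{k+1})/d_{k+1}⌋ (starting m₀ = 0, d₀ = 1), with convergents p_k = a_k·p_{k-1} + p_{k-2}, q_k = a_k·q_{k-1} + q_{k-2} (p₋₁ = 1, q₋₁ = 0):
  k = 0: a₀ = 11; p₀/q₀ = 11/1; p₀² − 136·q₀² = 121 − 136 = -15.
  k = 1: m = 11, d = 15, a = ⌊(11 + 11)/15⌋ = 1; p/q = (1·11 + 1)/(1·1 + 0) = 12/1; p² − 136·q² = 144 − 136 = 8.
  k = 2: m = 4, d = 8, a = ⌊(11 + 4)/8⌋ = 1; p/q = (1·12 + 11)/(1·1 + 1) = 23/2; p² − 136·q² = 529 − 544 = -15.
  k = 3: m = 4, d = 15, a = ⌊(11 + 4)/15⌋ = 1; p/q = (1·23 + 12)/(1·2 + 1) = 35/3; p² − 136·q² = 1225 − 1224 = 1.
  The first convergent with p² − 136·q² = 1 gives the fundamental solution (x₁, y₁) = (35, 3).
Step 2: Apply the recurrence (x_{n+1}, y_{n+1}) = (x₁x_n + 136y₁y_n, x₁y_n + y₁x_n) repeatedly.
  From (x_1, y_1) = (35, 3): x_2 = 35·35 + 136·3·3 = 2449; y_2 = 35·3 + 3·35 = 210.
  From (x_2, y_2) = (2449, 210): x_3 = 35·2449 + 136·3·210 = 171395; y_3 = 35·210 + 3·2449 = 14697.
  From (x_3, y_3) = (171395, 14697): x_4 = 35·171395 + 136·3·14697 = 11995201; y_4 = 35·14697 + 3·171395 = 1028580.
  From (x_4, y_4) = (11995201, 1028580): x_5 = 35·11995201 + 136·3·1028580 = 839492675; y_5 = 35·1028580 + 3·11995201 = 71985903.
Step 3: Verify x_5² - 136·y_5² = 704747951378655625 - 704747951378655624 = 1 (should be 1). ✓

(x_1, y_1) = (35, 3); (x_5, y_5) = (839492675, 71985903).
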